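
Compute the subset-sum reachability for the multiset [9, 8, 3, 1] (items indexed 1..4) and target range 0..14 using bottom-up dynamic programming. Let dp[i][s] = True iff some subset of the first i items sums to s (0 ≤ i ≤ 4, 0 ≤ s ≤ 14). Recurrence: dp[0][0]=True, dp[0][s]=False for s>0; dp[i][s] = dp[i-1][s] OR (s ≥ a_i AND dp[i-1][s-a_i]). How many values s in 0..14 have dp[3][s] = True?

6

i\s   0   1   2   3   4   5   6   7   8   9  10  11  12  13  14
  0   T   F   F   F   F   F   F   F   F   F   F   F   F   F   F
  1   T   F   F   F   F   F   F   F   F   T   F   F   F   F   F
  2   T   F   F   F   F   F   F   F   T   T   F   F   F   F   F
  3   T   F   F   T   F   F   F   F   T   T   F   T   T   F   F
  4   T   T   F   T   T   F   F   F   T   T   T   T   T   T   F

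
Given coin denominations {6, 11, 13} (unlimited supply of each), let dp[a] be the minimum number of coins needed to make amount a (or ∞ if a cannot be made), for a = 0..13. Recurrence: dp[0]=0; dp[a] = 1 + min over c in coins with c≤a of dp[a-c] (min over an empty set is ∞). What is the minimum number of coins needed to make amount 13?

 a  0  1  2  3  4  5  6  7  8  9 10 11 12 13
dp  0  -  -  -  -  -  1  -  -  -  -  1  2  1
(- denotes ∞ / unreachable)

1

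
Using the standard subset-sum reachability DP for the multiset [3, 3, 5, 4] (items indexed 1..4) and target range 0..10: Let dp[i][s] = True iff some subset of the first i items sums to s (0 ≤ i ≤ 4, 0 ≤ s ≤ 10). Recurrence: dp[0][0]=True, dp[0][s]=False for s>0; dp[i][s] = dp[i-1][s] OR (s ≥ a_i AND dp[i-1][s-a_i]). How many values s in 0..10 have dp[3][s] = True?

i\s   0   1   2   3   4   5   6   7   8   9  10
  0   T   F   F   F   F   F   F   F   F   F   F
  1   T   F   F   T   F   F   F   F   F   F   F
  2   T   F   F   T   F   F   T   F   F   F   F
  3   T   F   F   T   F   T   T   F   T   F   F
  4   T   F   F   T   T   T   T   T   T   T   T

5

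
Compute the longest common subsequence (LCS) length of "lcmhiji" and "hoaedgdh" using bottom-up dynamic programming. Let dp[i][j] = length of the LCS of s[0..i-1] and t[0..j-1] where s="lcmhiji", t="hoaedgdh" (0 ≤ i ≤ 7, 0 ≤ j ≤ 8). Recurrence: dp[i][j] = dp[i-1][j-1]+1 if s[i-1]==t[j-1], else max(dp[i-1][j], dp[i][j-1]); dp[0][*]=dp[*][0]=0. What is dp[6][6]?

1

   ''  h  o  a  e  d  g  d  h
''  0  0  0  0  0  0  0  0  0
 l  0  0  0  0  0  0  0  0  0
 c  0  0  0  0  0  0  0  0  0
 m  0  0  0  0  0  0  0  0  0
 h  0  1  1  1  1  1  1  1  1
 i  0  1  1  1  1  1  1  1  1
 j  0  1  1  1  1  1  1  1  1
 i  0  1  1  1  1  1  1  1  1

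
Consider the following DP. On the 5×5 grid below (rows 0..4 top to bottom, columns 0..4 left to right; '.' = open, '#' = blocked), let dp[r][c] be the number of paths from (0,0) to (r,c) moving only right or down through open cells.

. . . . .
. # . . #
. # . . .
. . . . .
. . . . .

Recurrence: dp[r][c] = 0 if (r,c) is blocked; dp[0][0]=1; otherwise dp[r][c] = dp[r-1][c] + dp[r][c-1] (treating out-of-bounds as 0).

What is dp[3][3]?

5

r\c   0   1   2   3   4
  0   1   1   1   1   1
  1   1   0   1   2   0
  2   1   0   1   3   3
  3   1   1   2   5   8
  4   1   2   4   9  17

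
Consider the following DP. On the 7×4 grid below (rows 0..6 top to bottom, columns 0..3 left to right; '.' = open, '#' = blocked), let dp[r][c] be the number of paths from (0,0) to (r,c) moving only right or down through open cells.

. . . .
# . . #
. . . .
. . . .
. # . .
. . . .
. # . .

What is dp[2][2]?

3

r\c   0   1   2   3
  0   1   1   1   1
  1   0   1   2   0
  2   0   1   3   3
  3   0   1   4   7
  4   0   0   4  11
  5   0   0   4  15
  6   0   0   4  19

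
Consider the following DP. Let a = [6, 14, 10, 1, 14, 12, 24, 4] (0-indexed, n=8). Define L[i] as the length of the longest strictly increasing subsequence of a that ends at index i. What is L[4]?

   i    0    1    2    3    4    5    6    7
a[i]    6   14   10    1   14   12   24    4
L[i]    1    2    2    1    3    3    4    2

3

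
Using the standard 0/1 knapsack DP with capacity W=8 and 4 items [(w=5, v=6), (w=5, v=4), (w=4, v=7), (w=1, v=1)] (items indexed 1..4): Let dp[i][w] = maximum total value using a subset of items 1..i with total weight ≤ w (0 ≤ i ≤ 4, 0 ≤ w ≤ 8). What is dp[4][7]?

i\w   0   1   2   3   4   5   6   7   8
  0   0   0   0   0   0   0   0   0   0
  1   0   0   0   0   0   6   6   6   6
  2   0   0   0   0   0   6   6   6   6
  3   0   0   0   0   7   7   7   7   7
  4   0   1   1   1   7   8   8   8   8

8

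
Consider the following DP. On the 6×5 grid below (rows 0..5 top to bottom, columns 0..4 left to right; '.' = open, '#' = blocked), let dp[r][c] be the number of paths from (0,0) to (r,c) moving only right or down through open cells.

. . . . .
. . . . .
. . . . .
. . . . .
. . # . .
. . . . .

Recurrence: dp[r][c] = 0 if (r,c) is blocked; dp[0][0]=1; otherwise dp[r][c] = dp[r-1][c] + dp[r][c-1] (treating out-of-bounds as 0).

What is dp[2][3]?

r\c   0   1   2   3   4
  0   1   1   1   1   1
  1   1   2   3   4   5
  2   1   3   6  10  15
  3   1   4  10  20  35
  4   1   5   0  20  55
  5   1   6   6  26  81

10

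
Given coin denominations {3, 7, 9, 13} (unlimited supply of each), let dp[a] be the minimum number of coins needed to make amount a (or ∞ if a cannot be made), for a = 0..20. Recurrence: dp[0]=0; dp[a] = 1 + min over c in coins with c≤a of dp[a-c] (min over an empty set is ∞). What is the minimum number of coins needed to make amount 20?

2

 a  0  1  2  3  4  5  6  7  8  9 10 11 12 13 14 15 16 17 18 19 20
dp  0  -  -  1  -  -  2  1  -  1  2  -  2  1  2  3  2  3  2  3  2
(- denotes ∞ / unreachable)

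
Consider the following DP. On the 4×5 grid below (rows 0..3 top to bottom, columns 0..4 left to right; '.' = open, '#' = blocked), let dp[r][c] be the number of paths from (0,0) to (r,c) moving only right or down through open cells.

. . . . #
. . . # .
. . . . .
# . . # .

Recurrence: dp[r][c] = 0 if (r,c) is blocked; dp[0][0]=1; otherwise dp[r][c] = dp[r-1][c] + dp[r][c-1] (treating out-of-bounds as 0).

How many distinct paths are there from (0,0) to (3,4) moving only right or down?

r\c   0   1   2   3   4
  0   1   1   1   1   0
  1   1   2   3   0   0
  2   1   3   6   6   6
  3   0   3   9   0   6

6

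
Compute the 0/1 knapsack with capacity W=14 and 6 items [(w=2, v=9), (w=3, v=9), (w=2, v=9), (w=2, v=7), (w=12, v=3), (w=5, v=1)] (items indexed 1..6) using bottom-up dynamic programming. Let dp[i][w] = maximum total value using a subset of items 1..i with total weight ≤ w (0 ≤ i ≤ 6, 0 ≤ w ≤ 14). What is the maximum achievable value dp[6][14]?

35

i\w   0   1   2   3   4   5   6   7   8   9  10  11  12  13  14
  0   0   0   0   0   0   0   0   0   0   0   0   0   0   0   0
  1   0   0   9   9   9   9   9   9   9   9   9   9   9   9   9
  2   0   0   9   9   9  18  18  18  18  18  18  18  18  18  18
  3   0   0   9   9  18  18  18  27  27  27  27  27  27  27  27
  4   0   0   9   9  18  18  25  27  27  34  34  34  34  34  34
  5   0   0   9   9  18  18  25  27  27  34  34  34  34  34  34
  6   0   0   9   9  18  18  25  27  27  34  34  34  34  34  35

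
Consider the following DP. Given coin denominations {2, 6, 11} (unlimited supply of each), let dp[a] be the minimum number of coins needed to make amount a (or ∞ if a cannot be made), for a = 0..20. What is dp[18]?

3

 a  0  1  2  3  4  5  6  7  8  9 10 11 12 13 14 15 16 17 18 19 20
dp  0  -  1  -  2  -  1  -  2  -  3  1  2  2  3  3  4  2  3  3  4
(- denotes ∞ / unreachable)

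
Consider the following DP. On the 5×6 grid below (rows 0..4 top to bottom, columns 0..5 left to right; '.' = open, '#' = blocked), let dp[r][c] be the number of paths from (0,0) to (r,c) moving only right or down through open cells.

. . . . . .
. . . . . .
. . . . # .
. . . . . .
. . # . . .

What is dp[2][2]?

r\c   0   1   2   3   4   5
  0   1   1   1   1   1   1
  1   1   2   3   4   5   6
  2   1   3   6  10   0   6
  3   1   4  10  20  20  26
  4   1   5   0  20  40  66

6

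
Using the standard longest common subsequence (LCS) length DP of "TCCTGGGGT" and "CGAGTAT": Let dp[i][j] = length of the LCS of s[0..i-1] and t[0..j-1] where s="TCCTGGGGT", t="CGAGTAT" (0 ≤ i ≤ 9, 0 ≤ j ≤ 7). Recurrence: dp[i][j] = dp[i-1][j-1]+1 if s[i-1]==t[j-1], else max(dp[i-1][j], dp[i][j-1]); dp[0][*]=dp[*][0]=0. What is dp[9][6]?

4

   ''  C  G  A  G  T  A  T
''  0  0  0  0  0  0  0  0
 T  0  0  0  0  0  1  1  1
 C  0  1  1  1  1  1  1  1
 C  0  1  1  1  1  1  1  1
 T  0  1  1  1  1  2  2  2
 G  0  1  2  2  2  2  2  2
 G  0  1  2  2  3  3  3  3
 G  0  1  2  2  3  3  3  3
 G  0  1  2  2  3  3  3  3
 T  0  1  2  2  3  4  4  4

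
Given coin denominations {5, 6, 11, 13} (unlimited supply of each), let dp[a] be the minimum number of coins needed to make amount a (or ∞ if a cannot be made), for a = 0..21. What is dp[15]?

 a  0  1  2  3  4  5  6  7  8  9 10 11 12 13 14 15 16 17 18 19 20 21
dp  0  -  -  -  -  1  1  -  -  -  2  1  2  1  -  3  2  2  2  2  4  3
(- denotes ∞ / unreachable)

3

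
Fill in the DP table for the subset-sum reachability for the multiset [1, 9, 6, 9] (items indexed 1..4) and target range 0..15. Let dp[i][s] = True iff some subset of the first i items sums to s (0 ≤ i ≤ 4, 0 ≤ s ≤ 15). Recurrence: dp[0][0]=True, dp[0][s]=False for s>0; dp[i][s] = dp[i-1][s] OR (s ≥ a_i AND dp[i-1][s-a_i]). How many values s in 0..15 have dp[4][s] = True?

7

i\s   0   1   2   3   4   5   6   7   8   9  10  11  12  13  14  15
  0   T   F   F   F   F   F   F   F   F   F   F   F   F   F   F   F
  1   T   T   F   F   F   F   F   F   F   F   F   F   F   F   F   F
  2   T   T   F   F   F   F   F   F   F   T   T   F   F   F   F   F
  3   T   T   F   F   F   F   T   T   F   T   T   F   F   F   F   T
  4   T   T   F   F   F   F   T   T   F   T   T   F   F   F   F   T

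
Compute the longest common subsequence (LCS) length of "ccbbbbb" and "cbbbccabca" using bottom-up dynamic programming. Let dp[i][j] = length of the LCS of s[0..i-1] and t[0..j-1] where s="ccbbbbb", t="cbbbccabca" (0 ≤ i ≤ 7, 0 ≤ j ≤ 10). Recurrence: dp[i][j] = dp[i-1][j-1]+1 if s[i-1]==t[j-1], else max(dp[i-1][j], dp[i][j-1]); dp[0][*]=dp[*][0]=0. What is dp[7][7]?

   ''  c  b  b  b  c  c  a  b  c  a
''  0  0  0  0  0  0  0  0  0  0  0
 c  0  1  1  1  1  1  1  1  1  1  1
 c  0  1  1  1  1  2  2  2  2  2  2
 b  0  1  2  2  2  2  2  2  3  3  3
 b  0  1  2  3  3  3  3  3  3  3  3
 b  0  1  2  3  4  4  4  4  4  4  4
 b  0  1  2  3  4  4  4  4  5  5  5
 b  0  1  2  3  4  4  4  4  5  5  5

4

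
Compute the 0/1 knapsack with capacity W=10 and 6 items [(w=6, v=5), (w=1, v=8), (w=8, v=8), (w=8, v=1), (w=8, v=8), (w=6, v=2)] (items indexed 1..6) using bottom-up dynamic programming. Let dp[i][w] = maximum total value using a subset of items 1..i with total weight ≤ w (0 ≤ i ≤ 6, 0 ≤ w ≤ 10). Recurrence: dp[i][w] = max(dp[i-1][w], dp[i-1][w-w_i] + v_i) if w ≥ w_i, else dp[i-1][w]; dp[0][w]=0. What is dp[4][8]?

13

i\w   0   1   2   3   4   5   6   7   8   9  10
  0   0   0   0   0   0   0   0   0   0   0   0
  1   0   0   0   0   0   0   5   5   5   5   5
  2   0   8   8   8   8   8   8  13  13  13  13
  3   0   8   8   8   8   8   8  13  13  16  16
  4   0   8   8   8   8   8   8  13  13  16  16
  5   0   8   8   8   8   8   8  13  13  16  16
  6   0   8   8   8   8   8   8  13  13  16  16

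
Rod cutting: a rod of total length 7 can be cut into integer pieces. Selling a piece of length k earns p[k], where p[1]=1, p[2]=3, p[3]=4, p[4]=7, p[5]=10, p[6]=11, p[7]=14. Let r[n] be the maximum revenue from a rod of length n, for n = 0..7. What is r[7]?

   n    0    1    2    3    4    5    6    7
r[n]    0    1    3    4    7   10   11   14

14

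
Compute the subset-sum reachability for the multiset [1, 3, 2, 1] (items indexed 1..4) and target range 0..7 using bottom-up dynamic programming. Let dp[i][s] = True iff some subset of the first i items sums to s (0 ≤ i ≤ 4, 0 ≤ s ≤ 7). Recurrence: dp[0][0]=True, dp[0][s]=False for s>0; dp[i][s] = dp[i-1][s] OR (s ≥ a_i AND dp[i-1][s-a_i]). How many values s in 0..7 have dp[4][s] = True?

i\s   0   1   2   3   4   5   6   7
  0   T   F   F   F   F   F   F   F
  1   T   T   F   F   F   F   F   F
  2   T   T   F   T   T   F   F   F
  3   T   T   T   T   T   T   T   F
  4   T   T   T   T   T   T   T   T

8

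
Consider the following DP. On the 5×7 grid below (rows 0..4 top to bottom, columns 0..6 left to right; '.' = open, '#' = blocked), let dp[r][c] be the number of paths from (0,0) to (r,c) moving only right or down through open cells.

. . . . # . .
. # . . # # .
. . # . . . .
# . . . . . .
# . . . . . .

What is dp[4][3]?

5

r\c   0   1   2   3   4   5   6
  0   1   1   1   1   0   0   0
  1   1   0   1   2   0   0   0
  2   1   1   0   2   2   2   2
  3   0   1   1   3   5   7   9
  4   0   1   2   5  10  17  26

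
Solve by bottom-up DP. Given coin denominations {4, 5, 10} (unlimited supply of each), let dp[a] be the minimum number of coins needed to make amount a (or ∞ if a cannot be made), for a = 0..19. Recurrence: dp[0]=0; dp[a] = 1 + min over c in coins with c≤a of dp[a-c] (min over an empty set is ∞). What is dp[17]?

4

 a  0  1  2  3  4  5  6  7  8  9 10 11 12 13 14 15 16 17 18 19
dp  0  -  -  -  1  1  -  -  2  2  1  -  3  3  2  2  4  4  3  3
(- denotes ∞ / unreachable)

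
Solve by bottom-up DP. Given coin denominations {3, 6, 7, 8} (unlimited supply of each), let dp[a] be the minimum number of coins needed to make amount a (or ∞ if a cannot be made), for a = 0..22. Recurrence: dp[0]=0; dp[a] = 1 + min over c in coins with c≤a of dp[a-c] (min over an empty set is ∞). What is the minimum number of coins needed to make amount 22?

 a  0  1  2  3  4  5  6  7  8  9 10 11 12 13 14 15 16 17 18 19 20 21 22
dp  0  -  -  1  -  -  1  1  1  2  2  2  2  2  2  2  2  3  3  3  3  3  3
(- denotes ∞ / unreachable)

3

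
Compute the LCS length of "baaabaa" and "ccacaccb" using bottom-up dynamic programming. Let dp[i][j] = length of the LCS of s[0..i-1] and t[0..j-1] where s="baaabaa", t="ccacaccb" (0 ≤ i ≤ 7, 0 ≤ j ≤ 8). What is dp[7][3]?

1

   ''  c  c  a  c  a  c  c  b
''  0  0  0  0  0  0  0  0  0
 b  0  0  0  0  0  0  0  0  1
 a  0  0  0  1  1  1  1  1  1
 a  0  0  0  1  1  2  2  2  2
 a  0  0  0  1  1  2  2  2  2
 b  0  0  0  1  1  2  2  2  3
 a  0  0  0  1  1  2  2  2  3
 a  0  0  0  1  1  2  2  2  3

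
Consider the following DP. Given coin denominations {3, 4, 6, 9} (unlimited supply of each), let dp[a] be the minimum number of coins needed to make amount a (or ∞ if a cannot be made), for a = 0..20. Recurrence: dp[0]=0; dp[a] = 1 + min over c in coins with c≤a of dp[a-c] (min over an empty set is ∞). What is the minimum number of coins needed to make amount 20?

4

 a  0  1  2  3  4  5  6  7  8  9 10 11 12 13 14 15 16 17 18 19 20
dp  0  -  -  1  1  -  1  2  2  1  2  3  2  2  3  2  3  3  2  3  4
(- denotes ∞ / unreachable)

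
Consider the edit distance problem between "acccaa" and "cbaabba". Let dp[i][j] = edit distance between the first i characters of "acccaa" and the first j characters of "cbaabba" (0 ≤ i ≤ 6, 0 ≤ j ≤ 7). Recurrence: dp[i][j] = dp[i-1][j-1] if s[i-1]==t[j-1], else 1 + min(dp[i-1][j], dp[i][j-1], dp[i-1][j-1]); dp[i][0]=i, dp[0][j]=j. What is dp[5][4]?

   ''  c  b  a  a  b  b  a
''  0  1  2  3  4  5  6  7
 a  1  1  2  2  3  4  5  6
 c  2  1  2  3  3  4  5  6
 c  3  2  2  3  4  4  5  6
 c  4  3  3  3  4  5  5  6
 a  5  4  4  3  3  4  5  5
 a  6  5  5  4  3  4  5  5

3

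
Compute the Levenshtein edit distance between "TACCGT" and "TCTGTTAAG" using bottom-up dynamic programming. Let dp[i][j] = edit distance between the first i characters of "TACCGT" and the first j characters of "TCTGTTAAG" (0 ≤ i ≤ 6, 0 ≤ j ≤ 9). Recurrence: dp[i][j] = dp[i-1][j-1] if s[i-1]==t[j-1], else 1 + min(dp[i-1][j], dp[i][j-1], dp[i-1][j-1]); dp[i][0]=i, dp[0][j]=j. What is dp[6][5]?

2

   ''  T  C  T  G  T  T  A  A  G
''  0  1  2  3  4  5  6  7  8  9
 T  1  0  1  2  3  4  5  6  7  8
 A  2  1  1  2  3  4  5  5  6  7
 C  3  2  1  2  3  4  5  6  6  7
 C  4  3  2  2  3  4  5  6  7  7
 G  5  4  3  3  2  3  4  5  6  7
 T  6  5  4  3  3  2  3  4  5  6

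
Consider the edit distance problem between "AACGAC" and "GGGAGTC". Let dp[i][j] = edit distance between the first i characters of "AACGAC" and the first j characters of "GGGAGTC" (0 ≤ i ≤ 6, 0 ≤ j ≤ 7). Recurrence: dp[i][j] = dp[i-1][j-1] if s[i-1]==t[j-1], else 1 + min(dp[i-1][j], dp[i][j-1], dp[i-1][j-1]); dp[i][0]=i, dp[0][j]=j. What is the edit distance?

   ''  G  G  G  A  G  T  C
''  0  1  2  3  4  5  6  7
 A  1  1  2  3  3  4  5  6
 A  2  2  2  3  3  4  5  6
 C  3  3  3  3  4  4  5  5
 G  4  3  3  3  4  4  5  6
 A  5  4  4  4  3  4  5  6
 C  6  5  5  5  4  4  5  5

5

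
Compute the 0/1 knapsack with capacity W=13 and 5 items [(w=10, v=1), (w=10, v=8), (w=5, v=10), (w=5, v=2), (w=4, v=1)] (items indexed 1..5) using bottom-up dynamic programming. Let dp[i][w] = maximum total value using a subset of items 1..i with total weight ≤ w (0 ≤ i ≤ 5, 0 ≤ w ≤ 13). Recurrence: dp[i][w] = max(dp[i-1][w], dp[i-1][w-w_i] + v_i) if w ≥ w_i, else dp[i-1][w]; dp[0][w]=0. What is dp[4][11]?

i\w   0   1   2   3   4   5   6   7   8   9  10  11  12  13
  0   0   0   0   0   0   0   0   0   0   0   0   0   0   0
  1   0   0   0   0   0   0   0   0   0   0   1   1   1   1
  2   0   0   0   0   0   0   0   0   0   0   8   8   8   8
  3   0   0   0   0   0  10  10  10  10  10  10  10  10  10
  4   0   0   0   0   0  10  10  10  10  10  12  12  12  12
  5   0   0   0   0   1  10  10  10  10  11  12  12  12  12

12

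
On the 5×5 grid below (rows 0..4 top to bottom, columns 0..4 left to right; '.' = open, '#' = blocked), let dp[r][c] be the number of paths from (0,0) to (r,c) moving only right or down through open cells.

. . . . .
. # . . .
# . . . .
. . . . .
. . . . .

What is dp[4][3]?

r\c   0   1   2   3   4
  0   1   1   1   1   1
  1   1   0   1   2   3
  2   0   0   1   3   6
  3   0   0   1   4  10
  4   0   0   1   5  15

5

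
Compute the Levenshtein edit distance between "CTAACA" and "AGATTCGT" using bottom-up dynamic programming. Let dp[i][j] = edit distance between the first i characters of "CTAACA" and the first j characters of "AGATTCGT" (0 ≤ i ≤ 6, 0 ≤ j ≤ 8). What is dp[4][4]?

   ''  A  G  A  T  T  C  G  T
''  0  1  2  3  4  5  6  7  8
 C  1  1  2  3  4  5  5  6  7
 T  2  2  2  3  3  4  5  6  6
 A  3  2  3  2  3  4  5  6  7
 A  4  3  3  3  3  4  5  6  7
 C  5  4  4  4  4  4  4  5  6
 A  6  5  5  4  5  5  5  5  6

3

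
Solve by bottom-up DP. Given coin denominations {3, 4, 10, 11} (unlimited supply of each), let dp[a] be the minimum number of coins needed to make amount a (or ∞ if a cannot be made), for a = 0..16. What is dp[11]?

1

 a  0  1  2  3  4  5  6  7  8  9 10 11 12 13 14 15 16
dp  0  -  -  1  1  -  2  2  2  3  1  1  3  2  2  2  3
(- denotes ∞ / unreachable)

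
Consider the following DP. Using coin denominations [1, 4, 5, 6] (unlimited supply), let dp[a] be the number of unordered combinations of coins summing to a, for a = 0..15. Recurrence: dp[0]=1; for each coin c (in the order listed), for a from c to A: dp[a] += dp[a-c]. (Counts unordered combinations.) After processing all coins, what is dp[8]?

5

after  coin     0     1     2     3     4     5     6     7     8     9    10    11    12    13    14    15
          1     1     1     1     1     1     1     1     1     1     1     1     1     1     1     1     1
          4     1     1     1     1     2     2     2     2     3     3     3     3     4     4     4     4
          5     1     1     1     1     2     3     3     3     4     5     6     6     7     8     9    10
          6     1     1     1     1     2     3     4     4     5     6     8     9    11    12    14    16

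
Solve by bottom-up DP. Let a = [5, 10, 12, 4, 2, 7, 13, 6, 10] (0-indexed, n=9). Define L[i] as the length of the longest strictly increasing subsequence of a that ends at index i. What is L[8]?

3

   i    0    1    2    3    4    5    6    7    8
a[i]    5   10   12    4    2    7   13    6   10
L[i]    1    2    3    1    1    2    4    2    3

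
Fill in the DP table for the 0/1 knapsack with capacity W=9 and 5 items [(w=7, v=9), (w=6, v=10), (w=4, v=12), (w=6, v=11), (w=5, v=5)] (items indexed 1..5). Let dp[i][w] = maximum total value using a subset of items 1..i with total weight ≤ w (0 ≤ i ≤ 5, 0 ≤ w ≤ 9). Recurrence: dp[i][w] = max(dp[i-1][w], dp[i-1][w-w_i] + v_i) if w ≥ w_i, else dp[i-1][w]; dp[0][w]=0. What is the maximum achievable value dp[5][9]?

17

i\w   0   1   2   3   4   5   6   7   8   9
  0   0   0   0   0   0   0   0   0   0   0
  1   0   0   0   0   0   0   0   9   9   9
  2   0   0   0   0   0   0  10  10  10  10
  3   0   0   0   0  12  12  12  12  12  12
  4   0   0   0   0  12  12  12  12  12  12
  5   0   0   0   0  12  12  12  12  12  17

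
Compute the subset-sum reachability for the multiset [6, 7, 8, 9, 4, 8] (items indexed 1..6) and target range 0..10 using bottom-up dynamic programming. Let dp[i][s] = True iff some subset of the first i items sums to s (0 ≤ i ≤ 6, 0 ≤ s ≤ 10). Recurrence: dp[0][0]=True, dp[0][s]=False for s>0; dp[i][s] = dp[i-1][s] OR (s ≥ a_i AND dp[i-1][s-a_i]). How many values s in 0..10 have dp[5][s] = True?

i\s   0   1   2   3   4   5   6   7   8   9  10
  0   T   F   F   F   F   F   F   F   F   F   F
  1   T   F   F   F   F   F   T   F   F   F   F
  2   T   F   F   F   F   F   T   T   F   F   F
  3   T   F   F   F   F   F   T   T   T   F   F
  4   T   F   F   F   F   F   T   T   T   T   F
  5   T   F   F   F   T   F   T   T   T   T   T
  6   T   F   F   F   T   F   T   T   T   T   T

7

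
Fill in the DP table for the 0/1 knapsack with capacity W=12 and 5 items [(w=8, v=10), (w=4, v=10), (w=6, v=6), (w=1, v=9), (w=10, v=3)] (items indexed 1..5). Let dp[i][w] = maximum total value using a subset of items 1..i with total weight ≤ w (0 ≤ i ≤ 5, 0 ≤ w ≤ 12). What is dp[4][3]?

9

i\w   0   1   2   3   4   5   6   7   8   9  10  11  12
  0   0   0   0   0   0   0   0   0   0   0   0   0   0
  1   0   0   0   0   0   0   0   0  10  10  10  10  10
  2   0   0   0   0  10  10  10  10  10  10  10  10  20
  3   0   0   0   0  10  10  10  10  10  10  16  16  20
  4   0   9   9   9  10  19  19  19  19  19  19  25  25
  5   0   9   9   9  10  19  19  19  19  19  19  25  25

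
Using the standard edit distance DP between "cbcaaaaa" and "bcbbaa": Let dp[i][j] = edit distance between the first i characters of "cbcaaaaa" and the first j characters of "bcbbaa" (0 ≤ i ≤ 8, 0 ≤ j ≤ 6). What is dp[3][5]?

3

   ''  b  c  b  b  a  a
''  0  1  2  3  4  5  6
 c  1  1  1  2  3  4  5
 b  2  1  2  1  2  3  4
 c  3  2  1  2  2  3  4
 a  4  3  2  2  3  2  3
 a  5  4  3  3  3  3  2
 a  6  5  4  4  4  3  3
 a  7  6  5  5  5  4  3
 a  8  7  6  6  6  5  4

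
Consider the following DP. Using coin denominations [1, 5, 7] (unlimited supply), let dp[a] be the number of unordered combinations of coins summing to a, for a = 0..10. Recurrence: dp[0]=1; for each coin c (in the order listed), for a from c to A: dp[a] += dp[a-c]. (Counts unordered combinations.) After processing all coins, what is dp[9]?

after  coin     0     1     2     3     4     5     6     7     8     9    10
          1     1     1     1     1     1     1     1     1     1     1     1
          5     1     1     1     1     1     2     2     2     2     2     3
          7     1     1     1     1     1     2     2     3     3     3     4

3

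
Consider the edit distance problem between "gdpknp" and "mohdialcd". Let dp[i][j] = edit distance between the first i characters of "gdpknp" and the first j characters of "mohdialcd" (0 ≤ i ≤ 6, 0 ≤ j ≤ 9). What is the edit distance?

8

   ''  m  o  h  d  i  a  l  c  d
''  0  1  2  3  4  5  6  7  8  9
 g  1  1  2  3  4  5  6  7  8  9
 d  2  2  2  3  3  4  5  6  7  8
 p  3  3  3  3  4  4  5  6  7  8
 k  4  4  4  4  4  5  5  6  7  8
 n  5  5  5  5  5  5  6  6  7  8
 p  6  6  6  6  6  6  6  7  7  8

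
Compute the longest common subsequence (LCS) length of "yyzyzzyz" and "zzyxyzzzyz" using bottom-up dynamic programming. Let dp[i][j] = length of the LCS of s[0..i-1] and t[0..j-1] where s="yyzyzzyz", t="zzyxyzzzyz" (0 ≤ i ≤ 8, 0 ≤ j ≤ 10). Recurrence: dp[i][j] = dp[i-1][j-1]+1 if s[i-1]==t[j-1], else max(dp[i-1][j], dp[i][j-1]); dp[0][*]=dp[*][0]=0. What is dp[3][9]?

   ''  z  z  y  x  y  z  z  z  y  z
''  0  0  0  0  0  0  0  0  0  0  0
 y  0  0  0  1  1  1  1  1  1  1  1
 y  0  0  0  1  1  2  2  2  2  2  2
 z  0  1  1  1  1  2  3  3  3  3  3
 y  0  1  1  2  2  2  3  3  3  4  4
 z  0  1  2  2  2  2  3  4  4  4  5
 z  0  1  2  2  2  2  3  4  5  5  5
 y  0  1  2  3  3  3  3  4  5  6  6
 z  0  1  2  3  3  3  4  4  5  6  7

3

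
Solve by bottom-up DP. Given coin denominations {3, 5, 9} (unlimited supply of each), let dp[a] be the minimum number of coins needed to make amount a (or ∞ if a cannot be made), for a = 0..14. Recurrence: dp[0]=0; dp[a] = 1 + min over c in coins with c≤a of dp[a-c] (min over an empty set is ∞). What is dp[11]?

3

 a  0  1  2  3  4  5  6  7  8  9 10 11 12 13 14
dp  0  -  -  1  -  1  2  -  2  1  2  3  2  3  2
(- denotes ∞ / unreachable)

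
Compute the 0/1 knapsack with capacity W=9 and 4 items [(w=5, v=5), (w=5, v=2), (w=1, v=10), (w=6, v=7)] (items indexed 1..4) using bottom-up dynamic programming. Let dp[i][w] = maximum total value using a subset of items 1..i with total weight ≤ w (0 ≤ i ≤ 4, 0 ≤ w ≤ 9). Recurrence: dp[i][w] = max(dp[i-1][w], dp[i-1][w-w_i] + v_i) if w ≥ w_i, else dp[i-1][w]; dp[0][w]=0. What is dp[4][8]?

i\w   0   1   2   3   4   5   6   7   8   9
  0   0   0   0   0   0   0   0   0   0   0
  1   0   0   0   0   0   5   5   5   5   5
  2   0   0   0   0   0   5   5   5   5   5
  3   0  10  10  10  10  10  15  15  15  15
  4   0  10  10  10  10  10  15  17  17  17

17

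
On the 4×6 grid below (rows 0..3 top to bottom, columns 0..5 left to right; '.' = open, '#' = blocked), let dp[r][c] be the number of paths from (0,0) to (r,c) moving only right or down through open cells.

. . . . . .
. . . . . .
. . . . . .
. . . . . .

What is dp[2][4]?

15

r\c   0   1   2   3   4   5
  0   1   1   1   1   1   1
  1   1   2   3   4   5   6
  2   1   3   6  10  15  21
  3   1   4  10  20  35  56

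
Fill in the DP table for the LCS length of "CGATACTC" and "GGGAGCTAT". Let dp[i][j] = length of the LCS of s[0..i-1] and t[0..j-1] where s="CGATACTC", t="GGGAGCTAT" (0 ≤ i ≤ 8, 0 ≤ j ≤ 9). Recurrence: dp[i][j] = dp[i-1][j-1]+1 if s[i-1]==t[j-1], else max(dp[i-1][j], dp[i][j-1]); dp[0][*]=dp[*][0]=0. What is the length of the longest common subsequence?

5

   ''  G  G  G  A  G  C  T  A  T
''  0  0  0  0  0  0  0  0  0  0
 C  0  0  0  0  0  0  1  1  1  1
 G  0  1  1  1  1  1  1  1  1  1
 A  0  1  1  1  2  2  2  2  2  2
 T  0  1  1  1  2  2  2  3  3  3
 A  0  1  1  1  2  2  2  3  4  4
 C  0  1  1  1  2  2  3  3  4  4
 T  0  1  1  1  2  2  3  4  4  5
 C  0  1  1  1  2  2  3  4  4  5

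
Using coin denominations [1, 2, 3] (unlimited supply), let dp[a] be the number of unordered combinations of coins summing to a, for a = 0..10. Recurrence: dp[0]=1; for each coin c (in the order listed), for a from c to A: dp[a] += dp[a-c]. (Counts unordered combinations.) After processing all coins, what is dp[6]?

7

after  coin     0     1     2     3     4     5     6     7     8     9    10
          1     1     1     1     1     1     1     1     1     1     1     1
          2     1     1     2     2     3     3     4     4     5     5     6
          3     1     1     2     3     4     5     7     8    10    12    14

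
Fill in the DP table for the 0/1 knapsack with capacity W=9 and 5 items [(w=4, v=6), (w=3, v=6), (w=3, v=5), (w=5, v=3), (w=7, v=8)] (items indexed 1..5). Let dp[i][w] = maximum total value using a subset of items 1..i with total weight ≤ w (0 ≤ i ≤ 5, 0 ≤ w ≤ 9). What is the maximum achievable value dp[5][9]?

i\w   0   1   2   3   4   5   6   7   8   9
  0   0   0   0   0   0   0   0   0   0   0
  1   0   0   0   0   6   6   6   6   6   6
  2   0   0   0   6   6   6   6  12  12  12
  3   0   0   0   6   6   6  11  12  12  12
  4   0   0   0   6   6   6  11  12  12  12
  5   0   0   0   6   6   6  11  12  12  12

12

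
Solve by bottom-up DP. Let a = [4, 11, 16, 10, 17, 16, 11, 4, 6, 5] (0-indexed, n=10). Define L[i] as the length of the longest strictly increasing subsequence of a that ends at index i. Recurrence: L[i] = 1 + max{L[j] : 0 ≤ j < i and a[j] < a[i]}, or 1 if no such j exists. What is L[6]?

   i    0    1    2    3    4    5    6    7    8    9
a[i]    4   11   16   10   17   16   11    4    6    5
L[i]    1    2    3    2    4    3    3    1    2    2

3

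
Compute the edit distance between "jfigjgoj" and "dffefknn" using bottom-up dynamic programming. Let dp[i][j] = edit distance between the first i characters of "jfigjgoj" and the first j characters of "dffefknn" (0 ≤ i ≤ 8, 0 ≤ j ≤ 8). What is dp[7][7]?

6

   ''  d  f  f  e  f  k  n  n
''  0  1  2  3  4  5  6  7  8
 j  1  1  2  3  4  5  6  7  8
 f  2  2  1  2  3  4  5  6  7
 i  3  3  2  2  3  4  5  6  7
 g  4  4  3  3  3  4  5  6  7
 j  5  5  4  4  4  4  5  6  7
 g  6  6  5  5  5  5  5  6  7
 o  7  7  6  6  6  6  6  6  7
 j  8  8  7  7  7  7  7  7  7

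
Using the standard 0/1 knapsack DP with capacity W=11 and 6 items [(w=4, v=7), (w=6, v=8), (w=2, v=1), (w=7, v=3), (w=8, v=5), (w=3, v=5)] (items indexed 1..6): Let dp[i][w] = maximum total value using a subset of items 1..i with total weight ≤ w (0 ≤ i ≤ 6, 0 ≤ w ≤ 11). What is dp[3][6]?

i\w   0   1   2   3   4   5   6   7   8   9  10  11
  0   0   0   0   0   0   0   0   0   0   0   0   0
  1   0   0   0   0   7   7   7   7   7   7   7   7
  2   0   0   0   0   7   7   8   8   8   8  15  15
  3   0   0   1   1   7   7   8   8   9   9  15  15
  4   0   0   1   1   7   7   8   8   9   9  15  15
  5   0   0   1   1   7   7   8   8   9   9  15  15
  6   0   0   1   5   7   7   8  12  12  13  15  15

8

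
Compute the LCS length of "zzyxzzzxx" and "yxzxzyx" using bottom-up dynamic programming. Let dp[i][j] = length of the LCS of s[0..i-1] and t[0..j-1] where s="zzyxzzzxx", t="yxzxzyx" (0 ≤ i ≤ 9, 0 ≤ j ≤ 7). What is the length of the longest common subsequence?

   ''  y  x  z  x  z  y  x
''  0  0  0  0  0  0  0  0
 z  0  0  0  1  1  1  1  1
 z  0  0  0  1  1  2  2  2
 y  0  1  1  1  1  2  3  3
 x  0  1  2  2  2  2  3  4
 z  0  1  2  3  3  3  3  4
 z  0  1  2  3  3  4  4  4
 z  0  1  2  3  3  4  4  4
 x  0  1  2  3  4  4  4  5
 x  0  1  2  3  4  4  4  5

5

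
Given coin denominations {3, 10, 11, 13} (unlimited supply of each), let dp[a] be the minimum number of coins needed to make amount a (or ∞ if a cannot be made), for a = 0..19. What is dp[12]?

 a  0  1  2  3  4  5  6  7  8  9 10 11 12 13 14 15 16 17 18 19
dp  0  -  -  1  -  -  2  -  -  3  1  1  4  1  2  5  2  3  6  3
(- denotes ∞ / unreachable)

4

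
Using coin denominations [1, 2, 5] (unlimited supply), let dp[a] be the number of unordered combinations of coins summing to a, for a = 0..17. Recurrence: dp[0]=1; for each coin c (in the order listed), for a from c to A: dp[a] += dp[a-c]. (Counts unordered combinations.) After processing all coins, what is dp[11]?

11

after  coin     0     1     2     3     4     5     6     7     8     9    10    11    12    13    14    15    16    17
          1     1     1     1     1     1     1     1     1     1     1     1     1     1     1     1     1     1     1
          2     1     1     2     2     3     3     4     4     5     5     6     6     7     7     8     8     9     9
          5     1     1     2     2     3     4     5     6     7     8    10    11    13    14    16    18    20    22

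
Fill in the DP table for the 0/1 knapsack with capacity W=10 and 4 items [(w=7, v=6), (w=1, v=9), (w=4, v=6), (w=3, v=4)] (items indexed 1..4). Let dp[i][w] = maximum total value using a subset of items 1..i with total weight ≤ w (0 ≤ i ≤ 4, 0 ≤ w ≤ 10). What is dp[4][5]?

i\w   0   1   2   3   4   5   6   7   8   9  10
  0   0   0   0   0   0   0   0   0   0   0   0
  1   0   0   0   0   0   0   0   6   6   6   6
  2   0   9   9   9   9   9   9   9  15  15  15
  3   0   9   9   9   9  15  15  15  15  15  15
  4   0   9   9   9  13  15  15  15  19  19  19

15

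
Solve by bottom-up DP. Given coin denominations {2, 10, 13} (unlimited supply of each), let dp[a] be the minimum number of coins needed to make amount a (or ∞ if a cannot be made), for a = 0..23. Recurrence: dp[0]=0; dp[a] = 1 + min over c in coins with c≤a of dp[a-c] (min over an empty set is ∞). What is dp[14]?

3

 a  0  1  2  3  4  5  6  7  8  9 10 11 12 13 14 15 16 17 18 19 20 21 22 23
dp  0  -  1  -  2  -  3  -  4  -  1  -  2  1  3  2  4  3  5  4  2  5  3  2
(- denotes ∞ / unreachable)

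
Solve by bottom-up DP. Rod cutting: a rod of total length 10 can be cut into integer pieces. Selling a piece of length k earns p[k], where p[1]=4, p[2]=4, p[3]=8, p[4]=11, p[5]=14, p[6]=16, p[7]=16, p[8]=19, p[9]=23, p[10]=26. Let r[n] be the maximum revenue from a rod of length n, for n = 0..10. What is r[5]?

   n    0    1    2    3    4    5    6    7    8    9   10
r[n]    0    4    8   12   16   20   24   28   32   36   40

20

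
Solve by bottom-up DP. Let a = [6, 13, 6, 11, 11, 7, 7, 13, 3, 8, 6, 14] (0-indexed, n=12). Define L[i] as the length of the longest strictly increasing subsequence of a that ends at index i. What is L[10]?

   i    0    1    2    3    4    5    6    7    8    9   10   11
a[i]    6   13    6   11   11    7    7   13    3    8    6   14
L[i]    1    2    1    2    2    2    2    3    1    3    2    4

2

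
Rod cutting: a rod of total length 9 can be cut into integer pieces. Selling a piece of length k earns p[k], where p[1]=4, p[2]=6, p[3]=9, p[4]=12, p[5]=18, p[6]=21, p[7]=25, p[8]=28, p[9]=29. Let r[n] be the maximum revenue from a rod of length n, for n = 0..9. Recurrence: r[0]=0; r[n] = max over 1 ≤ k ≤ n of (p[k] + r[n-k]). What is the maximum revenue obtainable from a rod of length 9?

   n    0    1    2    3    4    5    6    7    8    9
r[n]    0    4    8   12   16   20   24   28   32   36

36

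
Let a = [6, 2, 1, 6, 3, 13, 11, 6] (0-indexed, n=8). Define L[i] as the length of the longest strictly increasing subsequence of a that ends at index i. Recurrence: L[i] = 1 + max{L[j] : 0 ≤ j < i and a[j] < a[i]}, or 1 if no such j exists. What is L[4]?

2

   i    0    1    2    3    4    5    6    7
a[i]    6    2    1    6    3   13   11    6
L[i]    1    1    1    2    2    3    3    3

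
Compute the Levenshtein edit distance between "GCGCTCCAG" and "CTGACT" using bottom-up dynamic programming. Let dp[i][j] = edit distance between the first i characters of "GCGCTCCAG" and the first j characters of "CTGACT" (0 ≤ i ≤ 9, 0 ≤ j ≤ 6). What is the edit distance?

   ''  C  T  G  A  C  T
''  0  1  2  3  4  5  6
 G  1  1  2  2  3  4  5
 C  2  1  2  3  3  3  4
 G  3  2  2  2  3  4  4
 C  4  3  3  3  3  3  4
 T  5  4  3  4  4  4  3
 C  6  5  4  4  5  4  4
 C  7  6  5  5  5  5  5
 A  8  7  6  6  5  6  6
 G  9  8  7  6  6  6  7

7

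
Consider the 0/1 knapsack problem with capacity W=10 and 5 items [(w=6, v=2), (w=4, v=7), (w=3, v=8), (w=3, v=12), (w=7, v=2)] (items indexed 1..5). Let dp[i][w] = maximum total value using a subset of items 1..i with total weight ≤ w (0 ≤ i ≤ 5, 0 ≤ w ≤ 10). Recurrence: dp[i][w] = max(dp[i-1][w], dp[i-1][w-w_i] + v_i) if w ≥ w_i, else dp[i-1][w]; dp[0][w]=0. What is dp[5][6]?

20

i\w   0   1   2   3   4   5   6   7   8   9  10
  0   0   0   0   0   0   0   0   0   0   0   0
  1   0   0   0   0   0   0   2   2   2   2   2
  2   0   0   0   0   7   7   7   7   7   7   9
  3   0   0   0   8   8   8   8  15  15  15  15
  4   0   0   0  12  12  12  20  20  20  20  27
  5   0   0   0  12  12  12  20  20  20  20  27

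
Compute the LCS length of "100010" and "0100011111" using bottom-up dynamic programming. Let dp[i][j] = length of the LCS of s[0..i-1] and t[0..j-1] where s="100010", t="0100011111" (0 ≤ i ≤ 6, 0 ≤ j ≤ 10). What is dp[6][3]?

3

   ''  0  1  0  0  0  1  1  1  1  1
''  0  0  0  0  0  0  0  0  0  0  0
 1  0  0  1  1  1  1  1  1  1  1  1
 0  0  1  1  2  2  2  2  2  2  2  2
 0  0  1  1  2  3  3  3  3  3  3  3
 0  0  1  1  2  3  4  4  4  4  4  4
 1  0  1  2  2  3  4  5  5  5  5  5
 0  0  1  2  3  3  4  5  5  5  5  5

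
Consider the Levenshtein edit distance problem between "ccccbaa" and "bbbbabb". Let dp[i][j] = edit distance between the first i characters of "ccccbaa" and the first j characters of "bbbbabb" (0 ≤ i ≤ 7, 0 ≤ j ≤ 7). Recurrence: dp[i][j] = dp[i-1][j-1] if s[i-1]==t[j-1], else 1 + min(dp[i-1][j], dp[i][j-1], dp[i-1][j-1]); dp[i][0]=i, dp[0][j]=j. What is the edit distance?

6

   ''  b  b  b  b  a  b  b
''  0  1  2  3  4  5  6  7
 c  1  1  2  3  4  5  6  7
 c  2  2  2  3  4  5  6  7
 c  3  3  3  3  4  5  6  7
 c  4  4  4  4  4  5  6  7
 b  5  4  4  4  4  5  5  6
 a  6  5  5  5  5  4  5  6
 a  7  6  6  6  6  5  5  6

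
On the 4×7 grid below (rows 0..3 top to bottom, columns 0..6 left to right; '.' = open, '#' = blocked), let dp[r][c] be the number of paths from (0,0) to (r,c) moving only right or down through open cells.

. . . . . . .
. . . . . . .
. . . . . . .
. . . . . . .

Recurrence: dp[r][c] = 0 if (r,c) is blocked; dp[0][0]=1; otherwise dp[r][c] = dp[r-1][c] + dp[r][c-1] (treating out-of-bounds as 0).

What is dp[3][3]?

r\c   0   1   2   3   4   5   6
  0   1   1   1   1   1   1   1
  1   1   2   3   4   5   6   7
  2   1   3   6  10  15  21  28
  3   1   4  10  20  35  56  84

20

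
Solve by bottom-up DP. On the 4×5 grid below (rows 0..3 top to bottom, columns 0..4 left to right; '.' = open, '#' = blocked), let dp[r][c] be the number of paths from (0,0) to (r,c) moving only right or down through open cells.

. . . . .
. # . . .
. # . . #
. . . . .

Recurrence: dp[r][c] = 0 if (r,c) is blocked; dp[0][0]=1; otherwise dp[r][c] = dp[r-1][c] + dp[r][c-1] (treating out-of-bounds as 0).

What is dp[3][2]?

r\c   0   1   2   3   4
  0   1   1   1   1   1
  1   1   0   1   2   3
  2   1   0   1   3   0
  3   1   1   2   5   5

2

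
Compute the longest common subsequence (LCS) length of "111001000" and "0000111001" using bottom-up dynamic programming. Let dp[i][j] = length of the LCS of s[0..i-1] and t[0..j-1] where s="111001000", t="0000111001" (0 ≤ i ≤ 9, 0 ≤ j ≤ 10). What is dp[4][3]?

1

   ''  0  0  0  0  1  1  1  0  0  1
''  0  0  0  0  0  0  0  0  0  0  0
 1  0  0  0  0  0  1  1  1  1  1  1
 1  0  0  0  0  0  1  2  2  2  2  2
 1  0  0  0  0  0  1  2  3  3  3  3
 0  0  1  1  1  1  1  2  3  4  4  4
 0  0  1  2  2  2  2  2  3  4  5  5
 1  0  1  2  2  2  3  3  3  4  5  6
 0  0  1  2  3  3  3  3  3  4  5  6
 0  0  1  2  3  4  4  4  4  4  5  6
 0  0  1  2  3  4  4  4  4  5  5  6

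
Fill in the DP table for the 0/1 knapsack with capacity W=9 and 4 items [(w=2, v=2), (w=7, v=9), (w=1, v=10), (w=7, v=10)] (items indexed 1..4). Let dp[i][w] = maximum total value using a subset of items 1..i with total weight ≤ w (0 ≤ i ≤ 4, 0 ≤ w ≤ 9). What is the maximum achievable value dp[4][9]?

20

i\w   0   1   2   3   4   5   6   7   8   9
  0   0   0   0   0   0   0   0   0   0   0
  1   0   0   2   2   2   2   2   2   2   2
  2   0   0   2   2   2   2   2   9   9  11
  3   0  10  10  12  12  12  12  12  19  19
  4   0  10  10  12  12  12  12  12  20  20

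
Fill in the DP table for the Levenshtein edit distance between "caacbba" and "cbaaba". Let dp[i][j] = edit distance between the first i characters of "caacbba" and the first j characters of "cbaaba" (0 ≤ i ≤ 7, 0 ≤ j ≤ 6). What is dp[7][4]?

   ''  c  b  a  a  b  a
''  0  1  2  3  4  5  6
 c  1  0  1  2  3  4  5
 a  2  1  1  1  2  3  4
 a  3  2  2  1  1  2  3
 c  4  3  3  2  2  2  3
 b  5  4  3  3  3  2  3
 b  6  5  4  4  4  3  3
 a  7  6  5  4  4  4  3

4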